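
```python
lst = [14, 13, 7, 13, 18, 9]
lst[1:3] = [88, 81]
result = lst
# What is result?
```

lst starts as [14, 13, 7, 13, 18, 9] (length 6). The slice lst[1:3] covers indices [1, 2] with values [13, 7]. Replacing that slice with [88, 81] (same length) produces [14, 88, 81, 13, 18, 9].

[14, 88, 81, 13, 18, 9]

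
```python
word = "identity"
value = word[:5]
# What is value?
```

word has length 8. The slice word[:5] selects indices [0, 1, 2, 3, 4] (0->'i', 1->'d', 2->'e', 3->'n', 4->'t'), giving 'ident'.

'ident'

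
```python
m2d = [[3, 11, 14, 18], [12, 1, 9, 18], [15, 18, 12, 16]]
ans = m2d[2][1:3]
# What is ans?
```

m2d[2] = [15, 18, 12, 16]. m2d[2] has length 4. The slice m2d[2][1:3] selects indices [1, 2] (1->18, 2->12), giving [18, 12].

[18, 12]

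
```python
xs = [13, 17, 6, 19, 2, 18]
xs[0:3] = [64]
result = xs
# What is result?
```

xs starts as [13, 17, 6, 19, 2, 18] (length 6). The slice xs[0:3] covers indices [0, 1, 2] with values [13, 17, 6]. Replacing that slice with [64] (different length) produces [64, 19, 2, 18].

[64, 19, 2, 18]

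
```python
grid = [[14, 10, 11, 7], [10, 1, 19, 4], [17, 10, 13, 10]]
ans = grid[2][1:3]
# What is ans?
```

grid[2] = [17, 10, 13, 10]. grid[2] has length 4. The slice grid[2][1:3] selects indices [1, 2] (1->10, 2->13), giving [10, 13].

[10, 13]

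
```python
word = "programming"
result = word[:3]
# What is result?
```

word has length 11. The slice word[:3] selects indices [0, 1, 2] (0->'p', 1->'r', 2->'o'), giving 'pro'.

'pro'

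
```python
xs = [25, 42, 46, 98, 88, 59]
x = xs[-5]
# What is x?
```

xs has length 6. Negative index -5 maps to positive index 6 + (-5) = 1. xs[1] = 42.

42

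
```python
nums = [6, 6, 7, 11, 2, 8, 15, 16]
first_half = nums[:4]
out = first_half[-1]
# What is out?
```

nums has length 8. The slice nums[:4] selects indices [0, 1, 2, 3] (0->6, 1->6, 2->7, 3->11), giving [6, 6, 7, 11]. So first_half = [6, 6, 7, 11]. Then first_half[-1] = 11.

11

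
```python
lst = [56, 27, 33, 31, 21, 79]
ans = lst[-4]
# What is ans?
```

lst has length 6. Negative index -4 maps to positive index 6 + (-4) = 2. lst[2] = 33.

33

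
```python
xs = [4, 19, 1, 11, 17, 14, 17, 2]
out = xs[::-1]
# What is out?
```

xs has length 8. The slice xs[::-1] selects indices [7, 6, 5, 4, 3, 2, 1, 0] (7->2, 6->17, 5->14, 4->17, 3->11, 2->1, 1->19, 0->4), giving [2, 17, 14, 17, 11, 1, 19, 4].

[2, 17, 14, 17, 11, 1, 19, 4]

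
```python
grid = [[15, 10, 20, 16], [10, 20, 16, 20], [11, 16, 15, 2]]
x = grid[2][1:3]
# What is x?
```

grid[2] = [11, 16, 15, 2]. grid[2] has length 4. The slice grid[2][1:3] selects indices [1, 2] (1->16, 2->15), giving [16, 15].

[16, 15]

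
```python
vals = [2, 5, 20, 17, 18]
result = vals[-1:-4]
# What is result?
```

vals has length 5. The slice vals[-1:-4] resolves to an empty index range, so the result is [].

[]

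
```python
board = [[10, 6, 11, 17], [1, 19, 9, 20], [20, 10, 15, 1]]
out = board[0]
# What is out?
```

board has 3 rows. Row 0 is [10, 6, 11, 17].

[10, 6, 11, 17]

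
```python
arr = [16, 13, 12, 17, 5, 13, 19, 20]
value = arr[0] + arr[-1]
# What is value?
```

arr has length 8. arr[0] = 16.
arr has length 8. Negative index -1 maps to positive index 8 + (-1) = 7. arr[7] = 20.
Sum: 16 + 20 = 36.

36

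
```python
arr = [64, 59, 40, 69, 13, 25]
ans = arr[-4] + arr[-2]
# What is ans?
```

arr has length 6. Negative index -4 maps to positive index 6 + (-4) = 2. arr[2] = 40.
arr has length 6. Negative index -2 maps to positive index 6 + (-2) = 4. arr[4] = 13.
Sum: 40 + 13 = 53.

53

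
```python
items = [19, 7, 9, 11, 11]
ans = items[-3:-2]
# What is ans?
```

items has length 5. The slice items[-3:-2] selects indices [2] (2->9), giving [9].

[9]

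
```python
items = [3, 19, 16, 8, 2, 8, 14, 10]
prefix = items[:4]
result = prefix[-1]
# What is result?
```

items has length 8. The slice items[:4] selects indices [0, 1, 2, 3] (0->3, 1->19, 2->16, 3->8), giving [3, 19, 16, 8]. So prefix = [3, 19, 16, 8]. Then prefix[-1] = 8.

8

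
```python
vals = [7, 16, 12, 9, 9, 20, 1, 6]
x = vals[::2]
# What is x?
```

vals has length 8. The slice vals[::2] selects indices [0, 2, 4, 6] (0->7, 2->12, 4->9, 6->1), giving [7, 12, 9, 1].

[7, 12, 9, 1]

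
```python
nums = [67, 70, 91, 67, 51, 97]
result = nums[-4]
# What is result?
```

nums has length 6. Negative index -4 maps to positive index 6 + (-4) = 2. nums[2] = 91.

91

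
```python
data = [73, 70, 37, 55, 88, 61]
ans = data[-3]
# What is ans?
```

data has length 6. Negative index -3 maps to positive index 6 + (-3) = 3. data[3] = 55.

55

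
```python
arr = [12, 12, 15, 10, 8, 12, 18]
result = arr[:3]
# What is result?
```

arr has length 7. The slice arr[:3] selects indices [0, 1, 2] (0->12, 1->12, 2->15), giving [12, 12, 15].

[12, 12, 15]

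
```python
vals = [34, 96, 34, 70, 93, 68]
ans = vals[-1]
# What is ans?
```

vals has length 6. Negative index -1 maps to positive index 6 + (-1) = 5. vals[5] = 68.

68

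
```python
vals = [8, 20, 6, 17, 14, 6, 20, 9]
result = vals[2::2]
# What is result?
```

vals has length 8. The slice vals[2::2] selects indices [2, 4, 6] (2->6, 4->14, 6->20), giving [6, 14, 20].

[6, 14, 20]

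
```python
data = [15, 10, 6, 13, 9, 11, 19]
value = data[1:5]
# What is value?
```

data has length 7. The slice data[1:5] selects indices [1, 2, 3, 4] (1->10, 2->6, 3->13, 4->9), giving [10, 6, 13, 9].

[10, 6, 13, 9]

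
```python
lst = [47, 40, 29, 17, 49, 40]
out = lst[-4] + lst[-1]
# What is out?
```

lst has length 6. Negative index -4 maps to positive index 6 + (-4) = 2. lst[2] = 29.
lst has length 6. Negative index -1 maps to positive index 6 + (-1) = 5. lst[5] = 40.
Sum: 29 + 40 = 69.

69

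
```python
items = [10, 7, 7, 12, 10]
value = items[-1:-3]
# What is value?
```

items has length 5. The slice items[-1:-3] resolves to an empty index range, so the result is [].

[]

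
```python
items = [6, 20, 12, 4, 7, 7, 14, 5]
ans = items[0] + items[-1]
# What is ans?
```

items has length 8. items[0] = 6.
items has length 8. Negative index -1 maps to positive index 8 + (-1) = 7. items[7] = 5.
Sum: 6 + 5 = 11.

11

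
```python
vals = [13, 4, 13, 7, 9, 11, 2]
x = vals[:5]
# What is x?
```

vals has length 7. The slice vals[:5] selects indices [0, 1, 2, 3, 4] (0->13, 1->4, 2->13, 3->7, 4->9), giving [13, 4, 13, 7, 9].

[13, 4, 13, 7, 9]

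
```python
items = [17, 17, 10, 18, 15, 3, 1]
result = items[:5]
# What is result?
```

items has length 7. The slice items[:5] selects indices [0, 1, 2, 3, 4] (0->17, 1->17, 2->10, 3->18, 4->15), giving [17, 17, 10, 18, 15].

[17, 17, 10, 18, 15]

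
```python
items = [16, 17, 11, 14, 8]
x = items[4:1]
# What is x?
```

items has length 5. The slice items[4:1] resolves to an empty index range, so the result is [].

[]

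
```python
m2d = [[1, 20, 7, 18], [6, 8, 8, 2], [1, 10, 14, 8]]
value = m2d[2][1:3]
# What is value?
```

m2d[2] = [1, 10, 14, 8]. m2d[2] has length 4. The slice m2d[2][1:3] selects indices [1, 2] (1->10, 2->14), giving [10, 14].

[10, 14]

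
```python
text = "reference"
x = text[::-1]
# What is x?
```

text has length 9. The slice text[::-1] selects indices [8, 7, 6, 5, 4, 3, 2, 1, 0] (8->'e', 7->'c', 6->'n', 5->'e', 4->'r', 3->'e', 2->'f', 1->'e', 0->'r'), giving 'ecnerefer'.

'ecnerefer'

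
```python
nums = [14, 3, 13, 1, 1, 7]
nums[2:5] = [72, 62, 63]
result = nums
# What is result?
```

nums starts as [14, 3, 13, 1, 1, 7] (length 6). The slice nums[2:5] covers indices [2, 3, 4] with values [13, 1, 1]. Replacing that slice with [72, 62, 63] (same length) produces [14, 3, 72, 62, 63, 7].

[14, 3, 72, 62, 63, 7]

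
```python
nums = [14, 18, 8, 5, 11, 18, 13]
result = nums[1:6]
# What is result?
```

nums has length 7. The slice nums[1:6] selects indices [1, 2, 3, 4, 5] (1->18, 2->8, 3->5, 4->11, 5->18), giving [18, 8, 5, 11, 18].

[18, 8, 5, 11, 18]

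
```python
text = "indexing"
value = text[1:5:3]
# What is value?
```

text has length 8. The slice text[1:5:3] selects indices [1, 4] (1->'n', 4->'x'), giving 'nx'.

'nx'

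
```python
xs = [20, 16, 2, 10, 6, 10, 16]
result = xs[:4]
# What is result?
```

xs has length 7. The slice xs[:4] selects indices [0, 1, 2, 3] (0->20, 1->16, 2->2, 3->10), giving [20, 16, 2, 10].

[20, 16, 2, 10]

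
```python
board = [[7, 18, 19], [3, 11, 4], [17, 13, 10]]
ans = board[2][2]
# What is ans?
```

board[2] = [17, 13, 10]. Taking column 2 of that row yields 10.

10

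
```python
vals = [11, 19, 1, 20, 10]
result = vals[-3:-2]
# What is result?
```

vals has length 5. The slice vals[-3:-2] selects indices [2] (2->1), giving [1].

[1]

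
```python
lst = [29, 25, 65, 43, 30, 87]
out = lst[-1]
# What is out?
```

lst has length 6. Negative index -1 maps to positive index 6 + (-1) = 5. lst[5] = 87.

87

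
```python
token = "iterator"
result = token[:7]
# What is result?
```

token has length 8. The slice token[:7] selects indices [0, 1, 2, 3, 4, 5, 6] (0->'i', 1->'t', 2->'e', 3->'r', 4->'a', 5->'t', 6->'o'), giving 'iterato'.

'iterato'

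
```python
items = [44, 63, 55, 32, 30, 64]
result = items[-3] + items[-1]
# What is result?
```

items has length 6. Negative index -3 maps to positive index 6 + (-3) = 3. items[3] = 32.
items has length 6. Negative index -1 maps to positive index 6 + (-1) = 5. items[5] = 64.
Sum: 32 + 64 = 96.

96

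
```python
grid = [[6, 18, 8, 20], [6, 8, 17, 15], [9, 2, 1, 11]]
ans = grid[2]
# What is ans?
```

grid has 3 rows. Row 2 is [9, 2, 1, 11].

[9, 2, 1, 11]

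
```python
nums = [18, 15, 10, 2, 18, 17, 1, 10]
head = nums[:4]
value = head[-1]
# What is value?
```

nums has length 8. The slice nums[:4] selects indices [0, 1, 2, 3] (0->18, 1->15, 2->10, 3->2), giving [18, 15, 10, 2]. So head = [18, 15, 10, 2]. Then head[-1] = 2.

2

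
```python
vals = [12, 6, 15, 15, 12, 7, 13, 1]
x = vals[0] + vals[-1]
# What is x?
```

vals has length 8. vals[0] = 12.
vals has length 8. Negative index -1 maps to positive index 8 + (-1) = 7. vals[7] = 1.
Sum: 12 + 1 = 13.

13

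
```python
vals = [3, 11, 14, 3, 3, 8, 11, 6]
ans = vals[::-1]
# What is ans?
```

vals has length 8. The slice vals[::-1] selects indices [7, 6, 5, 4, 3, 2, 1, 0] (7->6, 6->11, 5->8, 4->3, 3->3, 2->14, 1->11, 0->3), giving [6, 11, 8, 3, 3, 14, 11, 3].

[6, 11, 8, 3, 3, 14, 11, 3]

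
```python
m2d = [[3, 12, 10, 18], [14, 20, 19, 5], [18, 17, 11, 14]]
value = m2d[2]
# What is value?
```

m2d has 3 rows. Row 2 is [18, 17, 11, 14].

[18, 17, 11, 14]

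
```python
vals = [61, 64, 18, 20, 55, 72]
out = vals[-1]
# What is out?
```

vals has length 6. Negative index -1 maps to positive index 6 + (-1) = 5. vals[5] = 72.

72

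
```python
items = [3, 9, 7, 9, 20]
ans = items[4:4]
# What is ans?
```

items has length 5. The slice items[4:4] resolves to an empty index range, so the result is [].

[]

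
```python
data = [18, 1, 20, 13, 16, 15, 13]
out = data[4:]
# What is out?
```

data has length 7. The slice data[4:] selects indices [4, 5, 6] (4->16, 5->15, 6->13), giving [16, 15, 13].

[16, 15, 13]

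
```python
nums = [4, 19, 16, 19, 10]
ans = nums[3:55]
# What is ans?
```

nums has length 5. The slice nums[3:55] selects indices [3, 4] (3->19, 4->10), giving [19, 10].

[19, 10]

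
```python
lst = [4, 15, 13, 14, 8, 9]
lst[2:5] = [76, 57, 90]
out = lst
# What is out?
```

lst starts as [4, 15, 13, 14, 8, 9] (length 6). The slice lst[2:5] covers indices [2, 3, 4] with values [13, 14, 8]. Replacing that slice with [76, 57, 90] (same length) produces [4, 15, 76, 57, 90, 9].

[4, 15, 76, 57, 90, 9]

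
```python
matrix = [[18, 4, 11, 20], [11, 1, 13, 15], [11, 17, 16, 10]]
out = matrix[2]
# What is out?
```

matrix has 3 rows. Row 2 is [11, 17, 16, 10].

[11, 17, 16, 10]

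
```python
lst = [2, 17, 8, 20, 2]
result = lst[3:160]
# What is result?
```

lst has length 5. The slice lst[3:160] selects indices [3, 4] (3->20, 4->2), giving [20, 2].

[20, 2]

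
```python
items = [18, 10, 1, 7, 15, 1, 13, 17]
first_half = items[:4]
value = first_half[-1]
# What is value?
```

items has length 8. The slice items[:4] selects indices [0, 1, 2, 3] (0->18, 1->10, 2->1, 3->7), giving [18, 10, 1, 7]. So first_half = [18, 10, 1, 7]. Then first_half[-1] = 7.

7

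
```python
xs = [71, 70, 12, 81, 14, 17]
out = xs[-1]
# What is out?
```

xs has length 6. Negative index -1 maps to positive index 6 + (-1) = 5. xs[5] = 17.

17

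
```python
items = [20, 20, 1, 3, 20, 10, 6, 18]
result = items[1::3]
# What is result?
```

items has length 8. The slice items[1::3] selects indices [1, 4, 7] (1->20, 4->20, 7->18), giving [20, 20, 18].

[20, 20, 18]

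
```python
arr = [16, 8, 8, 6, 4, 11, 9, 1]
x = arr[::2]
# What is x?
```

arr has length 8. The slice arr[::2] selects indices [0, 2, 4, 6] (0->16, 2->8, 4->4, 6->9), giving [16, 8, 4, 9].

[16, 8, 4, 9]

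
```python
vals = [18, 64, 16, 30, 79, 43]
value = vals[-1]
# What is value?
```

vals has length 6. Negative index -1 maps to positive index 6 + (-1) = 5. vals[5] = 43.

43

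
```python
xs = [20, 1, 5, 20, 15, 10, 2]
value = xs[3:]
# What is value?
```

xs has length 7. The slice xs[3:] selects indices [3, 4, 5, 6] (3->20, 4->15, 5->10, 6->2), giving [20, 15, 10, 2].

[20, 15, 10, 2]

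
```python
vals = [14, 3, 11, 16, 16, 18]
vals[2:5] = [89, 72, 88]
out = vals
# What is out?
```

vals starts as [14, 3, 11, 16, 16, 18] (length 6). The slice vals[2:5] covers indices [2, 3, 4] with values [11, 16, 16]. Replacing that slice with [89, 72, 88] (same length) produces [14, 3, 89, 72, 88, 18].

[14, 3, 89, 72, 88, 18]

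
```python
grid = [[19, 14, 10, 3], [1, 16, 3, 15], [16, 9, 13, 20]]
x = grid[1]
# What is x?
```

grid has 3 rows. Row 1 is [1, 16, 3, 15].

[1, 16, 3, 15]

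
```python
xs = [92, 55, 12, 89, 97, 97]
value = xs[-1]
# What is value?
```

xs has length 6. Negative index -1 maps to positive index 6 + (-1) = 5. xs[5] = 97.

97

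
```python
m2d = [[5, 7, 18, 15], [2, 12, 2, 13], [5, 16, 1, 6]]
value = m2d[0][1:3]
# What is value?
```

m2d[0] = [5, 7, 18, 15]. m2d[0] has length 4. The slice m2d[0][1:3] selects indices [1, 2] (1->7, 2->18), giving [7, 18].

[7, 18]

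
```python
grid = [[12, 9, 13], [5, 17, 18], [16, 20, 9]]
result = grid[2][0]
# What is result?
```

grid[2] = [16, 20, 9]. Taking column 0 of that row yields 16.

16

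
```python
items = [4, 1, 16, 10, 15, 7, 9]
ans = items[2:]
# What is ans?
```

items has length 7. The slice items[2:] selects indices [2, 3, 4, 5, 6] (2->16, 3->10, 4->15, 5->7, 6->9), giving [16, 10, 15, 7, 9].

[16, 10, 15, 7, 9]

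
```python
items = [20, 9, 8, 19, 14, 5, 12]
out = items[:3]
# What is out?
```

items has length 7. The slice items[:3] selects indices [0, 1, 2] (0->20, 1->9, 2->8), giving [20, 9, 8].

[20, 9, 8]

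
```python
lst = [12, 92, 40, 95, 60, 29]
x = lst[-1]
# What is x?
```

lst has length 6. Negative index -1 maps to positive index 6 + (-1) = 5. lst[5] = 29.

29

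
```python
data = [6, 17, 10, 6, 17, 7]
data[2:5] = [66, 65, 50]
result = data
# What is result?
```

data starts as [6, 17, 10, 6, 17, 7] (length 6). The slice data[2:5] covers indices [2, 3, 4] with values [10, 6, 17]. Replacing that slice with [66, 65, 50] (same length) produces [6, 17, 66, 65, 50, 7].

[6, 17, 66, 65, 50, 7]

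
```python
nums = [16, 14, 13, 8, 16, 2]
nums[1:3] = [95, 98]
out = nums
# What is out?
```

nums starts as [16, 14, 13, 8, 16, 2] (length 6). The slice nums[1:3] covers indices [1, 2] with values [14, 13]. Replacing that slice with [95, 98] (same length) produces [16, 95, 98, 8, 16, 2].

[16, 95, 98, 8, 16, 2]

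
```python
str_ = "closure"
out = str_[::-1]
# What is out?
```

str_ has length 7. The slice str_[::-1] selects indices [6, 5, 4, 3, 2, 1, 0] (6->'e', 5->'r', 4->'u', 3->'s', 2->'o', 1->'l', 0->'c'), giving 'erusolc'.

'erusolc'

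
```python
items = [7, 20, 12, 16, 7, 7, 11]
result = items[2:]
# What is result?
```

items has length 7. The slice items[2:] selects indices [2, 3, 4, 5, 6] (2->12, 3->16, 4->7, 5->7, 6->11), giving [12, 16, 7, 7, 11].

[12, 16, 7, 7, 11]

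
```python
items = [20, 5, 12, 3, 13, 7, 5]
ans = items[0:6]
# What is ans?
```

items has length 7. The slice items[0:6] selects indices [0, 1, 2, 3, 4, 5] (0->20, 1->5, 2->12, 3->3, 4->13, 5->7), giving [20, 5, 12, 3, 13, 7].

[20, 5, 12, 3, 13, 7]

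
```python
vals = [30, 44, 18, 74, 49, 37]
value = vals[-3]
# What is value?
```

vals has length 6. Negative index -3 maps to positive index 6 + (-3) = 3. vals[3] = 74.

74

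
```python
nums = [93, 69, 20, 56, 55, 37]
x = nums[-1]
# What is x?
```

nums has length 6. Negative index -1 maps to positive index 6 + (-1) = 5. nums[5] = 37.

37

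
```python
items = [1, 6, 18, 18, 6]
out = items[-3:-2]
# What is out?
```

items has length 5. The slice items[-3:-2] selects indices [2] (2->18), giving [18].

[18]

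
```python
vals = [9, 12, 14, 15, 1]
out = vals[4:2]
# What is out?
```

vals has length 5. The slice vals[4:2] resolves to an empty index range, so the result is [].

[]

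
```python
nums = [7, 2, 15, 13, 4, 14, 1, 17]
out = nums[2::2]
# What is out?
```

nums has length 8. The slice nums[2::2] selects indices [2, 4, 6] (2->15, 4->4, 6->1), giving [15, 4, 1].

[15, 4, 1]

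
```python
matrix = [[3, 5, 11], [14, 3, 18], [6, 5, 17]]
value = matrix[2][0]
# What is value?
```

matrix[2] = [6, 5, 17]. Taking column 0 of that row yields 6.

6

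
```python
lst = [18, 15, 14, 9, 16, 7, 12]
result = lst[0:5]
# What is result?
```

lst has length 7. The slice lst[0:5] selects indices [0, 1, 2, 3, 4] (0->18, 1->15, 2->14, 3->9, 4->16), giving [18, 15, 14, 9, 16].

[18, 15, 14, 9, 16]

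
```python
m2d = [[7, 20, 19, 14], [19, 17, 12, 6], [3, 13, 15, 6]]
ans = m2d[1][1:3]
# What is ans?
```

m2d[1] = [19, 17, 12, 6]. m2d[1] has length 4. The slice m2d[1][1:3] selects indices [1, 2] (1->17, 2->12), giving [17, 12].

[17, 12]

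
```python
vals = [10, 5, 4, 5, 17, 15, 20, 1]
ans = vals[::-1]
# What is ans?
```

vals has length 8. The slice vals[::-1] selects indices [7, 6, 5, 4, 3, 2, 1, 0] (7->1, 6->20, 5->15, 4->17, 3->5, 2->4, 1->5, 0->10), giving [1, 20, 15, 17, 5, 4, 5, 10].

[1, 20, 15, 17, 5, 4, 5, 10]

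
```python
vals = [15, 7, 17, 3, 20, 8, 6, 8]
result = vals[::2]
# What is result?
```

vals has length 8. The slice vals[::2] selects indices [0, 2, 4, 6] (0->15, 2->17, 4->20, 6->6), giving [15, 17, 20, 6].

[15, 17, 20, 6]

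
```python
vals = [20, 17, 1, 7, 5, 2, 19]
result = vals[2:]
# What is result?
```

vals has length 7. The slice vals[2:] selects indices [2, 3, 4, 5, 6] (2->1, 3->7, 4->5, 5->2, 6->19), giving [1, 7, 5, 2, 19].

[1, 7, 5, 2, 19]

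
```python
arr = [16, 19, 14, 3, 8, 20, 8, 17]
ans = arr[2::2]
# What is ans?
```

arr has length 8. The slice arr[2::2] selects indices [2, 4, 6] (2->14, 4->8, 6->8), giving [14, 8, 8].

[14, 8, 8]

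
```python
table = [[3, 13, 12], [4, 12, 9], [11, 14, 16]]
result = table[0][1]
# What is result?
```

table[0] = [3, 13, 12]. Taking column 1 of that row yields 13.

13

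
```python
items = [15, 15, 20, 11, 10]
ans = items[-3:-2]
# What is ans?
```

items has length 5. The slice items[-3:-2] selects indices [2] (2->20), giving [20].

[20]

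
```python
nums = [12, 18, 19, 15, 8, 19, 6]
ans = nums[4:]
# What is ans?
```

nums has length 7. The slice nums[4:] selects indices [4, 5, 6] (4->8, 5->19, 6->6), giving [8, 19, 6].

[8, 19, 6]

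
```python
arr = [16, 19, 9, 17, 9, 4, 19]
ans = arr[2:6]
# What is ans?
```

arr has length 7. The slice arr[2:6] selects indices [2, 3, 4, 5] (2->9, 3->17, 4->9, 5->4), giving [9, 17, 9, 4].

[9, 17, 9, 4]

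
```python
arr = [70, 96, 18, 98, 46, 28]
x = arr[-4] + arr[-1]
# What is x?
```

arr has length 6. Negative index -4 maps to positive index 6 + (-4) = 2. arr[2] = 18.
arr has length 6. Negative index -1 maps to positive index 6 + (-1) = 5. arr[5] = 28.
Sum: 18 + 28 = 46.

46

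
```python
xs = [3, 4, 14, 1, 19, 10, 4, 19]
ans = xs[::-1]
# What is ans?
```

xs has length 8. The slice xs[::-1] selects indices [7, 6, 5, 4, 3, 2, 1, 0] (7->19, 6->4, 5->10, 4->19, 3->1, 2->14, 1->4, 0->3), giving [19, 4, 10, 19, 1, 14, 4, 3].

[19, 4, 10, 19, 1, 14, 4, 3]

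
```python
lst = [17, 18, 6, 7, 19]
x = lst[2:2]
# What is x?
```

lst has length 5. The slice lst[2:2] resolves to an empty index range, so the result is [].

[]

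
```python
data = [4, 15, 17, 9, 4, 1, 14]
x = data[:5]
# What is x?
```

data has length 7. The slice data[:5] selects indices [0, 1, 2, 3, 4] (0->4, 1->15, 2->17, 3->9, 4->4), giving [4, 15, 17, 9, 4].

[4, 15, 17, 9, 4]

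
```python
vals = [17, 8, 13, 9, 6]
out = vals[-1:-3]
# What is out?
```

vals has length 5. The slice vals[-1:-3] resolves to an empty index range, so the result is [].

[]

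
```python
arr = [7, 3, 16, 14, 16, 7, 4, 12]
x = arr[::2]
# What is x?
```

arr has length 8. The slice arr[::2] selects indices [0, 2, 4, 6] (0->7, 2->16, 4->16, 6->4), giving [7, 16, 16, 4].

[7, 16, 16, 4]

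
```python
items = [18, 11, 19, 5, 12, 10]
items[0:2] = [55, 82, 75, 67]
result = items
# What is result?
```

items starts as [18, 11, 19, 5, 12, 10] (length 6). The slice items[0:2] covers indices [0, 1] with values [18, 11]. Replacing that slice with [55, 82, 75, 67] (different length) produces [55, 82, 75, 67, 19, 5, 12, 10].

[55, 82, 75, 67, 19, 5, 12, 10]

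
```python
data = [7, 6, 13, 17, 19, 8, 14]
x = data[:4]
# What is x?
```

data has length 7. The slice data[:4] selects indices [0, 1, 2, 3] (0->7, 1->6, 2->13, 3->17), giving [7, 6, 13, 17].

[7, 6, 13, 17]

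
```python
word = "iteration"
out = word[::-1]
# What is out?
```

word has length 9. The slice word[::-1] selects indices [8, 7, 6, 5, 4, 3, 2, 1, 0] (8->'n', 7->'o', 6->'i', 5->'t', 4->'a', 3->'r', 2->'e', 1->'t', 0->'i'), giving 'noitareti'.

'noitareti'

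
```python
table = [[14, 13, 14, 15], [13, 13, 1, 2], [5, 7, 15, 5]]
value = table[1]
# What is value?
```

table has 3 rows. Row 1 is [13, 13, 1, 2].

[13, 13, 1, 2]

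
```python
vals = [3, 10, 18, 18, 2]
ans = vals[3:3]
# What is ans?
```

vals has length 5. The slice vals[3:3] resolves to an empty index range, so the result is [].

[]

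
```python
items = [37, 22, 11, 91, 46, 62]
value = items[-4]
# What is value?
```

items has length 6. Negative index -4 maps to positive index 6 + (-4) = 2. items[2] = 11.

11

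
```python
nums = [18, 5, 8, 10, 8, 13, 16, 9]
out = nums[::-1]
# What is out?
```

nums has length 8. The slice nums[::-1] selects indices [7, 6, 5, 4, 3, 2, 1, 0] (7->9, 6->16, 5->13, 4->8, 3->10, 2->8, 1->5, 0->18), giving [9, 16, 13, 8, 10, 8, 5, 18].

[9, 16, 13, 8, 10, 8, 5, 18]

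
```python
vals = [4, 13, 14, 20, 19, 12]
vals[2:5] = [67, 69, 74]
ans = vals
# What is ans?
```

vals starts as [4, 13, 14, 20, 19, 12] (length 6). The slice vals[2:5] covers indices [2, 3, 4] with values [14, 20, 19]. Replacing that slice with [67, 69, 74] (same length) produces [4, 13, 67, 69, 74, 12].

[4, 13, 67, 69, 74, 12]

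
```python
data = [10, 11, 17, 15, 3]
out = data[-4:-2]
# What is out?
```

data has length 5. The slice data[-4:-2] selects indices [1, 2] (1->11, 2->17), giving [11, 17].

[11, 17]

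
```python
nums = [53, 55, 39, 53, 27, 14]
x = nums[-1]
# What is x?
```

nums has length 6. Negative index -1 maps to positive index 6 + (-1) = 5. nums[5] = 14.

14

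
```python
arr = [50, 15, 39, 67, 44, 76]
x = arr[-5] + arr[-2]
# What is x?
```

arr has length 6. Negative index -5 maps to positive index 6 + (-5) = 1. arr[1] = 15.
arr has length 6. Negative index -2 maps to positive index 6 + (-2) = 4. arr[4] = 44.
Sum: 15 + 44 = 59.

59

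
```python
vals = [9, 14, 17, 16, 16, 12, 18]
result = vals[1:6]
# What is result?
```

vals has length 7. The slice vals[1:6] selects indices [1, 2, 3, 4, 5] (1->14, 2->17, 3->16, 4->16, 5->12), giving [14, 17, 16, 16, 12].

[14, 17, 16, 16, 12]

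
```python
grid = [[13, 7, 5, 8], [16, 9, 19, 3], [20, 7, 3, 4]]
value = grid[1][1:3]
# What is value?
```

grid[1] = [16, 9, 19, 3]. grid[1] has length 4. The slice grid[1][1:3] selects indices [1, 2] (1->9, 2->19), giving [9, 19].

[9, 19]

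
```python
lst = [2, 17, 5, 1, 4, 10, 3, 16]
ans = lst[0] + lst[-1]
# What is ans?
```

lst has length 8. lst[0] = 2.
lst has length 8. Negative index -1 maps to positive index 8 + (-1) = 7. lst[7] = 16.
Sum: 2 + 16 = 18.

18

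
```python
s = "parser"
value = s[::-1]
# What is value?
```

s has length 6. The slice s[::-1] selects indices [5, 4, 3, 2, 1, 0] (5->'r', 4->'e', 3->'s', 2->'r', 1->'a', 0->'p'), giving 'resrap'.

'resrap'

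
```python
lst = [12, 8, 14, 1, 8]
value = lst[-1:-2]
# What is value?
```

lst has length 5. The slice lst[-1:-2] resolves to an empty index range, so the result is [].

[]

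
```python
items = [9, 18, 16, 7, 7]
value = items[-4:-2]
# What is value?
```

items has length 5. The slice items[-4:-2] selects indices [1, 2] (1->18, 2->16), giving [18, 16].

[18, 16]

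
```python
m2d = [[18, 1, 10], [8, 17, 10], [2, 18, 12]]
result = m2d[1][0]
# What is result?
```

m2d[1] = [8, 17, 10]. Taking column 0 of that row yields 8.

8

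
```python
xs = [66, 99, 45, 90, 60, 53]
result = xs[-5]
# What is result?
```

xs has length 6. Negative index -5 maps to positive index 6 + (-5) = 1. xs[1] = 99.

99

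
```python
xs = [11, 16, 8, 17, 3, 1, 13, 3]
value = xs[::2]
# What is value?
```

xs has length 8. The slice xs[::2] selects indices [0, 2, 4, 6] (0->11, 2->8, 4->3, 6->13), giving [11, 8, 3, 13].

[11, 8, 3, 13]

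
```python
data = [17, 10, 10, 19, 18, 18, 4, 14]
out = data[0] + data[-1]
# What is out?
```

data has length 8. data[0] = 17.
data has length 8. Negative index -1 maps to positive index 8 + (-1) = 7. data[7] = 14.
Sum: 17 + 14 = 31.

31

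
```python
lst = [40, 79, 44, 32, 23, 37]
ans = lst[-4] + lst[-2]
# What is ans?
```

lst has length 6. Negative index -4 maps to positive index 6 + (-4) = 2. lst[2] = 44.
lst has length 6. Negative index -2 maps to positive index 6 + (-2) = 4. lst[4] = 23.
Sum: 44 + 23 = 67.

67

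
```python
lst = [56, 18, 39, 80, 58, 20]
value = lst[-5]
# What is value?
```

lst has length 6. Negative index -5 maps to positive index 6 + (-5) = 1. lst[1] = 18.

18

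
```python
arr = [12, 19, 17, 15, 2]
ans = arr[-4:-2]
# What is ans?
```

arr has length 5. The slice arr[-4:-2] selects indices [1, 2] (1->19, 2->17), giving [19, 17].

[19, 17]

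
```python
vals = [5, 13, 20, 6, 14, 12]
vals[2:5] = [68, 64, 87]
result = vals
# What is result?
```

vals starts as [5, 13, 20, 6, 14, 12] (length 6). The slice vals[2:5] covers indices [2, 3, 4] with values [20, 6, 14]. Replacing that slice with [68, 64, 87] (same length) produces [5, 13, 68, 64, 87, 12].

[5, 13, 68, 64, 87, 12]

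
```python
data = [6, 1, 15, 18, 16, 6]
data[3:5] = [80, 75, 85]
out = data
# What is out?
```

data starts as [6, 1, 15, 18, 16, 6] (length 6). The slice data[3:5] covers indices [3, 4] with values [18, 16]. Replacing that slice with [80, 75, 85] (different length) produces [6, 1, 15, 80, 75, 85, 6].

[6, 1, 15, 80, 75, 85, 6]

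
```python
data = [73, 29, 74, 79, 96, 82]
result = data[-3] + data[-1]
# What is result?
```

data has length 6. Negative index -3 maps to positive index 6 + (-3) = 3. data[3] = 79.
data has length 6. Negative index -1 maps to positive index 6 + (-1) = 5. data[5] = 82.
Sum: 79 + 82 = 161.

161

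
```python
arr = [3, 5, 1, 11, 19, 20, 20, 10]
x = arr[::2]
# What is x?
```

arr has length 8. The slice arr[::2] selects indices [0, 2, 4, 6] (0->3, 2->1, 4->19, 6->20), giving [3, 1, 19, 20].

[3, 1, 19, 20]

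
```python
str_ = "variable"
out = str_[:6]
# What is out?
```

str_ has length 8. The slice str_[:6] selects indices [0, 1, 2, 3, 4, 5] (0->'v', 1->'a', 2->'r', 3->'i', 4->'a', 5->'b'), giving 'variab'.

'variab'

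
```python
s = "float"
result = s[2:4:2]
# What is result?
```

s has length 5. The slice s[2:4:2] selects indices [2] (2->'o'), giving 'o'.

'o'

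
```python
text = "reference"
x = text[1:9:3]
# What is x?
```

text has length 9. The slice text[1:9:3] selects indices [1, 4, 7] (1->'e', 4->'r', 7->'c'), giving 'erc'.

'erc'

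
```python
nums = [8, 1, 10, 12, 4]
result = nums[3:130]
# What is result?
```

nums has length 5. The slice nums[3:130] selects indices [3, 4] (3->12, 4->4), giving [12, 4].

[12, 4]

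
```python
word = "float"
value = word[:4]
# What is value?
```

word has length 5. The slice word[:4] selects indices [0, 1, 2, 3] (0->'f', 1->'l', 2->'o', 3->'a'), giving 'floa'.

'floa'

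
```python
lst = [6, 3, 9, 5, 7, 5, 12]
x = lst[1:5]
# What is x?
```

lst has length 7. The slice lst[1:5] selects indices [1, 2, 3, 4] (1->3, 2->9, 3->5, 4->7), giving [3, 9, 5, 7].

[3, 9, 5, 7]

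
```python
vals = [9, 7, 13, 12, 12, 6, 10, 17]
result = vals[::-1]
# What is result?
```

vals has length 8. The slice vals[::-1] selects indices [7, 6, 5, 4, 3, 2, 1, 0] (7->17, 6->10, 5->6, 4->12, 3->12, 2->13, 1->7, 0->9), giving [17, 10, 6, 12, 12, 13, 7, 9].

[17, 10, 6, 12, 12, 13, 7, 9]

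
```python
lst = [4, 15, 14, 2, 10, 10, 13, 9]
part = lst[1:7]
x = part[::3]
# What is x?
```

lst has length 8. The slice lst[1:7] selects indices [1, 2, 3, 4, 5, 6] (1->15, 2->14, 3->2, 4->10, 5->10, 6->13), giving [15, 14, 2, 10, 10, 13]. So part = [15, 14, 2, 10, 10, 13]. part has length 6. The slice part[::3] selects indices [0, 3] (0->15, 3->10), giving [15, 10].

[15, 10]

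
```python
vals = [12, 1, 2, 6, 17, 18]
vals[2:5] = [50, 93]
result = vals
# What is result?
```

vals starts as [12, 1, 2, 6, 17, 18] (length 6). The slice vals[2:5] covers indices [2, 3, 4] with values [2, 6, 17]. Replacing that slice with [50, 93] (different length) produces [12, 1, 50, 93, 18].

[12, 1, 50, 93, 18]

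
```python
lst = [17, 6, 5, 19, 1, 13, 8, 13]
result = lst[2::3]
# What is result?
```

lst has length 8. The slice lst[2::3] selects indices [2, 5] (2->5, 5->13), giving [5, 13].

[5, 13]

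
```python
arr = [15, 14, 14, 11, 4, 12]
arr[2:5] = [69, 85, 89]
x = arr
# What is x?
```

arr starts as [15, 14, 14, 11, 4, 12] (length 6). The slice arr[2:5] covers indices [2, 3, 4] with values [14, 11, 4]. Replacing that slice with [69, 85, 89] (same length) produces [15, 14, 69, 85, 89, 12].

[15, 14, 69, 85, 89, 12]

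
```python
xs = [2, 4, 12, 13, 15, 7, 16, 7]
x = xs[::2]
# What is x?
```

xs has length 8. The slice xs[::2] selects indices [0, 2, 4, 6] (0->2, 2->12, 4->15, 6->16), giving [2, 12, 15, 16].

[2, 12, 15, 16]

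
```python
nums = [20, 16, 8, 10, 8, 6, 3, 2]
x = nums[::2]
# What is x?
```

nums has length 8. The slice nums[::2] selects indices [0, 2, 4, 6] (0->20, 2->8, 4->8, 6->3), giving [20, 8, 8, 3].

[20, 8, 8, 3]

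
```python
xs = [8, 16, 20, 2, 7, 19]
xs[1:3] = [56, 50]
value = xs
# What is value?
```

xs starts as [8, 16, 20, 2, 7, 19] (length 6). The slice xs[1:3] covers indices [1, 2] with values [16, 20]. Replacing that slice with [56, 50] (same length) produces [8, 56, 50, 2, 7, 19].

[8, 56, 50, 2, 7, 19]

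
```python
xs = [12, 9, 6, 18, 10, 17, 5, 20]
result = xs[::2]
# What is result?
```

xs has length 8. The slice xs[::2] selects indices [0, 2, 4, 6] (0->12, 2->6, 4->10, 6->5), giving [12, 6, 10, 5].

[12, 6, 10, 5]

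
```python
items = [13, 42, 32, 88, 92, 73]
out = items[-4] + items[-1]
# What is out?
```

items has length 6. Negative index -4 maps to positive index 6 + (-4) = 2. items[2] = 32.
items has length 6. Negative index -1 maps to positive index 6 + (-1) = 5. items[5] = 73.
Sum: 32 + 73 = 105.

105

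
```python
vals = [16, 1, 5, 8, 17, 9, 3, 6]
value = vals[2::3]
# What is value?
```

vals has length 8. The slice vals[2::3] selects indices [2, 5] (2->5, 5->9), giving [5, 9].

[5, 9]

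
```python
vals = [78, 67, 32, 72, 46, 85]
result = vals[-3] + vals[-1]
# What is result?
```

vals has length 6. Negative index -3 maps to positive index 6 + (-3) = 3. vals[3] = 72.
vals has length 6. Negative index -1 maps to positive index 6 + (-1) = 5. vals[5] = 85.
Sum: 72 + 85 = 157.

157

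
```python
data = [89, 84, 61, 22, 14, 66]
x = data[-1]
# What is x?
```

data has length 6. Negative index -1 maps to positive index 6 + (-1) = 5. data[5] = 66.

66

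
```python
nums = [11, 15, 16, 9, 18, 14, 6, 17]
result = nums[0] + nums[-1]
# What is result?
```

nums has length 8. nums[0] = 11.
nums has length 8. Negative index -1 maps to positive index 8 + (-1) = 7. nums[7] = 17.
Sum: 11 + 17 = 28.

28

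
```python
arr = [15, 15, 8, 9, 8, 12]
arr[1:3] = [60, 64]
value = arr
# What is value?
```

arr starts as [15, 15, 8, 9, 8, 12] (length 6). The slice arr[1:3] covers indices [1, 2] with values [15, 8]. Replacing that slice with [60, 64] (same length) produces [15, 60, 64, 9, 8, 12].

[15, 60, 64, 9, 8, 12]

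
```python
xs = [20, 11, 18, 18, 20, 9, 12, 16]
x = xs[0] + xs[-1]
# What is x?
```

xs has length 8. xs[0] = 20.
xs has length 8. Negative index -1 maps to positive index 8 + (-1) = 7. xs[7] = 16.
Sum: 20 + 16 = 36.

36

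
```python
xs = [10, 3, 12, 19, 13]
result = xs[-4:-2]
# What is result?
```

xs has length 5. The slice xs[-4:-2] selects indices [1, 2] (1->3, 2->12), giving [3, 12].

[3, 12]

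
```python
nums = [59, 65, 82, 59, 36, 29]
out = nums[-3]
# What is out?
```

nums has length 6. Negative index -3 maps to positive index 6 + (-3) = 3. nums[3] = 59.

59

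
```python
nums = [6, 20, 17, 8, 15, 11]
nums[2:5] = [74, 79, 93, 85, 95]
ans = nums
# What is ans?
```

nums starts as [6, 20, 17, 8, 15, 11] (length 6). The slice nums[2:5] covers indices [2, 3, 4] with values [17, 8, 15]. Replacing that slice with [74, 79, 93, 85, 95] (different length) produces [6, 20, 74, 79, 93, 85, 95, 11].

[6, 20, 74, 79, 93, 85, 95, 11]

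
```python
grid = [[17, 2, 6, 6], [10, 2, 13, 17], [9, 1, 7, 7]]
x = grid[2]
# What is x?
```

grid has 3 rows. Row 2 is [9, 1, 7, 7].

[9, 1, 7, 7]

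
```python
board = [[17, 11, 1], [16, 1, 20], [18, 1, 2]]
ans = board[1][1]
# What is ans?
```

board[1] = [16, 1, 20]. Taking column 1 of that row yields 1.

1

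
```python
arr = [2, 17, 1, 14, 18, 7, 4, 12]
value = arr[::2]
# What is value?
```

arr has length 8. The slice arr[::2] selects indices [0, 2, 4, 6] (0->2, 2->1, 4->18, 6->4), giving [2, 1, 18, 4].

[2, 1, 18, 4]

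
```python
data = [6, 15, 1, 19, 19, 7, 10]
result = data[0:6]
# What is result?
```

data has length 7. The slice data[0:6] selects indices [0, 1, 2, 3, 4, 5] (0->6, 1->15, 2->1, 3->19, 4->19, 5->7), giving [6, 15, 1, 19, 19, 7].

[6, 15, 1, 19, 19, 7]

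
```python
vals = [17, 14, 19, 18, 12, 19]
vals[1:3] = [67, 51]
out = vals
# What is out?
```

vals starts as [17, 14, 19, 18, 12, 19] (length 6). The slice vals[1:3] covers indices [1, 2] with values [14, 19]. Replacing that slice with [67, 51] (same length) produces [17, 67, 51, 18, 12, 19].

[17, 67, 51, 18, 12, 19]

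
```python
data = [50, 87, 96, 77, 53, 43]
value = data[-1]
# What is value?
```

data has length 6. Negative index -1 maps to positive index 6 + (-1) = 5. data[5] = 43.

43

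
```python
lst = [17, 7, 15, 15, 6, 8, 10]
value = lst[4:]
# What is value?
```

lst has length 7. The slice lst[4:] selects indices [4, 5, 6] (4->6, 5->8, 6->10), giving [6, 8, 10].

[6, 8, 10]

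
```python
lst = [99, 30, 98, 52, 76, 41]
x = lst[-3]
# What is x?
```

lst has length 6. Negative index -3 maps to positive index 6 + (-3) = 3. lst[3] = 52.

52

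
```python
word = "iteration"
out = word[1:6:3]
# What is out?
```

word has length 9. The slice word[1:6:3] selects indices [1, 4] (1->'t', 4->'a'), giving 'ta'.

'ta'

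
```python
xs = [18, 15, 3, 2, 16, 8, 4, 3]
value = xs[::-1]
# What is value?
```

xs has length 8. The slice xs[::-1] selects indices [7, 6, 5, 4, 3, 2, 1, 0] (7->3, 6->4, 5->8, 4->16, 3->2, 2->3, 1->15, 0->18), giving [3, 4, 8, 16, 2, 3, 15, 18].

[3, 4, 8, 16, 2, 3, 15, 18]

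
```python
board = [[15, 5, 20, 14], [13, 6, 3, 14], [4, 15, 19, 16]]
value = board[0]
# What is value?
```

board has 3 rows. Row 0 is [15, 5, 20, 14].

[15, 5, 20, 14]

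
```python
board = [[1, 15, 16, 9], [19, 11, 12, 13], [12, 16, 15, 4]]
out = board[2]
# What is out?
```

board has 3 rows. Row 2 is [12, 16, 15, 4].

[12, 16, 15, 4]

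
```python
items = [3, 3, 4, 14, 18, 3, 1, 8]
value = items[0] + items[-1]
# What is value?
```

items has length 8. items[0] = 3.
items has length 8. Negative index -1 maps to positive index 8 + (-1) = 7. items[7] = 8.
Sum: 3 + 8 = 11.

11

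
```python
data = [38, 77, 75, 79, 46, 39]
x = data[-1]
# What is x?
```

data has length 6. Negative index -1 maps to positive index 6 + (-1) = 5. data[5] = 39.

39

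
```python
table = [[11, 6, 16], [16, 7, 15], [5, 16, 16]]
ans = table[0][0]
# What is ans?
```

table[0] = [11, 6, 16]. Taking column 0 of that row yields 11.

11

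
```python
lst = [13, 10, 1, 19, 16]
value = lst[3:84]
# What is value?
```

lst has length 5. The slice lst[3:84] selects indices [3, 4] (3->19, 4->16), giving [19, 16].

[19, 16]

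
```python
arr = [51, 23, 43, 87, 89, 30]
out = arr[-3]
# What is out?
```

arr has length 6. Negative index -3 maps to positive index 6 + (-3) = 3. arr[3] = 87.

87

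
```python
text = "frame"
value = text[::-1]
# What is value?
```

text has length 5. The slice text[::-1] selects indices [4, 3, 2, 1, 0] (4->'e', 3->'m', 2->'a', 1->'r', 0->'f'), giving 'emarf'.

'emarf'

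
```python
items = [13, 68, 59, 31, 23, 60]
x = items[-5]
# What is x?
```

items has length 6. Negative index -5 maps to positive index 6 + (-5) = 1. items[1] = 68.

68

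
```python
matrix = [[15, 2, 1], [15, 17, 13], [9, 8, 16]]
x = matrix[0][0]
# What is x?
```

matrix[0] = [15, 2, 1]. Taking column 0 of that row yields 15.

15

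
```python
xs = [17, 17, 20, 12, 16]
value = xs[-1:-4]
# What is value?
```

xs has length 5. The slice xs[-1:-4] resolves to an empty index range, so the result is [].

[]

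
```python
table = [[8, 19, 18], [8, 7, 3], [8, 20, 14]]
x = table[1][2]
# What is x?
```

table[1] = [8, 7, 3]. Taking column 2 of that row yields 3.

3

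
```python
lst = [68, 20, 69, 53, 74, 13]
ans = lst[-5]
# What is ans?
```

lst has length 6. Negative index -5 maps to positive index 6 + (-5) = 1. lst[1] = 20.

20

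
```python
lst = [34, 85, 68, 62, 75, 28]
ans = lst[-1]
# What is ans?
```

lst has length 6. Negative index -1 maps to positive index 6 + (-1) = 5. lst[5] = 28.

28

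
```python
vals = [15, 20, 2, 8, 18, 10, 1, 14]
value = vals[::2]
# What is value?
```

vals has length 8. The slice vals[::2] selects indices [0, 2, 4, 6] (0->15, 2->2, 4->18, 6->1), giving [15, 2, 18, 1].

[15, 2, 18, 1]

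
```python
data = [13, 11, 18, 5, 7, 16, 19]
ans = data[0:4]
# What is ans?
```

data has length 7. The slice data[0:4] selects indices [0, 1, 2, 3] (0->13, 1->11, 2->18, 3->5), giving [13, 11, 18, 5].

[13, 11, 18, 5]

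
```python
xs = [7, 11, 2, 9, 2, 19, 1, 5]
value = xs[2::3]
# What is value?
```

xs has length 8. The slice xs[2::3] selects indices [2, 5] (2->2, 5->19), giving [2, 19].

[2, 19]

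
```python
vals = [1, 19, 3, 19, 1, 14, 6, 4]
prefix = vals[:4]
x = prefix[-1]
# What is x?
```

vals has length 8. The slice vals[:4] selects indices [0, 1, 2, 3] (0->1, 1->19, 2->3, 3->19), giving [1, 19, 3, 19]. So prefix = [1, 19, 3, 19]. Then prefix[-1] = 19.

19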